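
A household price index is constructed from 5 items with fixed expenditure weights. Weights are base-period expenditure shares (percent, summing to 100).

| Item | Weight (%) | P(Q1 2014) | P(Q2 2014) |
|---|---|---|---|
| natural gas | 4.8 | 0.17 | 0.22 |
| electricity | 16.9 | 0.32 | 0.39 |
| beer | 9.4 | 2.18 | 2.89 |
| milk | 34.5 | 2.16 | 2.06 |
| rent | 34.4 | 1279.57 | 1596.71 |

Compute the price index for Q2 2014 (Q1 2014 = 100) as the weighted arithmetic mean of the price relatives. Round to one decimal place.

115.1

natural gas: 4.8 × (0.22/0.17) = 4.8 × 1.294118 = 6.2118
electricity: 16.9 × (0.39/0.32) = 16.9 × 1.218750 = 20.5969
beer: 9.4 × (2.89/2.18) = 9.4 × 1.325688 = 12.4615
milk: 34.5 × (2.06/2.16) = 34.5 × 0.953704 = 32.9028
rent: 34.4 × (1596.71/1279.57) = 34.4 × 1.247849 = 42.9260
Index = Σ wᵢ·(p₁ᵢ/p₀ᵢ) = 6.2118 + 20.5969 + 12.4615 + 32.9028 + 42.9260 = 115.0989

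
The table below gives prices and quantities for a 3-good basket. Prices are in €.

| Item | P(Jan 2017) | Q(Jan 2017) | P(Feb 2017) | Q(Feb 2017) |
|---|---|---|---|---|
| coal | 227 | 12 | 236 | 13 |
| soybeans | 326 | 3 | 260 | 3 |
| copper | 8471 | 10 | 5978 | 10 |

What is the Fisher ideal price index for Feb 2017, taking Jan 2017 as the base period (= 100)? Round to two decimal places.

71.74

Laspeyres component (base-period weights):
ΣP(Feb 2017)Q(Jan 2017) = 236×12 + 260×3 + 5978×10 = 2832 + 780 + 59780 = 63392
ΣP(Jan 2017)Q(Jan 2017) = 227×12 + 326×3 + 8471×10 = 2724 + 978 + 84710 = 88412
L = 63392 / 88412 × 100 = 71.7007
Paasche component (current-period weights):
ΣP(Feb 2017)Q(Feb 2017) = 236×13 + 260×3 + 5978×10 = 3068 + 780 + 59780 = 63628
ΣP(Jan 2017)Q(Feb 2017) = 227×13 + 326×3 + 8471×10 = 2951 + 978 + 84710 = 88639
P = 63628 / 88639 × 100 = 71.7833
Fisher = √(L × P) = √(71.7007 × 71.7833) = 71.7420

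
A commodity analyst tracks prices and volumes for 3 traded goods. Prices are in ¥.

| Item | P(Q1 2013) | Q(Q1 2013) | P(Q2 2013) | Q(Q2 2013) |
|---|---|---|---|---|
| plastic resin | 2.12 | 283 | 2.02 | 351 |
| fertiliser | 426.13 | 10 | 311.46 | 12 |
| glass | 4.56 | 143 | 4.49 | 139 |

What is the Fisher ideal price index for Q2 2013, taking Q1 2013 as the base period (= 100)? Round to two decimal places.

78.31

Laspeyres component (base-period weights):
ΣP(Q2 2013)Q(Q1 2013) = 2.02×283 + 311.46×10 + 4.49×143 = 571.66 + 3114.6 + 642.07 = 4328.33
ΣP(Q1 2013)Q(Q1 2013) = 2.12×283 + 426.13×10 + 4.56×143 = 599.96 + 4261.3 + 652.08 = 5513.34
L = 4328.33 / 5513.34 × 100 = 78.5065
Paasche component (current-period weights):
ΣP(Q2 2013)Q(Q2 2013) = 2.02×351 + 311.46×12 + 4.49×139 = 709.02 + 3737.52 + 624.11 = 5070.65
ΣP(Q1 2013)Q(Q2 2013) = 2.12×351 + 426.13×12 + 4.56×139 = 744.12 + 5113.56 + 633.84 = 6491.52
P = 5070.65 / 6491.52 × 100 = 78.1119
Fisher = √(L × P) = √(78.5065 × 78.1119) = 78.3090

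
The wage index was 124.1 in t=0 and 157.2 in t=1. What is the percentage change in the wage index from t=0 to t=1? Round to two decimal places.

Change = (157.2 − 124.1) / 124.1 × 100
       = 33.1 / 124.1 × 100 = 26.6720%

26.67%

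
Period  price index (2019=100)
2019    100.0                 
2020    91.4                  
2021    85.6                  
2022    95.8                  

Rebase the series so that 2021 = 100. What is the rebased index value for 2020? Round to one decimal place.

Rebased(2020) = 91.4 / 85.6 × 100 = 106.7757

106.8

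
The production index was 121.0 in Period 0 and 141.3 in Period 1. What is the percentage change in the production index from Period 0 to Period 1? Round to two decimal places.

16.78%

Change = (141.3 − 121.0) / 121.0 × 100
       = 20.3 / 121.0 × 100 = 16.7769%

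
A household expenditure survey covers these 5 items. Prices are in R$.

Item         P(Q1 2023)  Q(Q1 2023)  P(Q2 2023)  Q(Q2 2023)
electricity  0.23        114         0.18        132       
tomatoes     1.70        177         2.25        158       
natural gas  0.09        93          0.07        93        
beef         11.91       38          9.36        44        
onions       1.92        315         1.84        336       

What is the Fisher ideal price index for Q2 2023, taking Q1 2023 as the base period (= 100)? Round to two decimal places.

Laspeyres component (base-period weights):
ΣP(Q2 2023)Q(Q1 2023) = 0.18×114 + 2.25×177 + 0.07×93 + 9.36×38 + 1.84×315 = 20.52 + 398.25 + 6.51 + 355.68 + 579.6 = 1360.56
ΣP(Q1 2023)Q(Q1 2023) = 0.23×114 + 1.70×177 + 0.09×93 + 11.91×38 + 1.92×315 = 26.22 + 300.9 + 8.37 + 452.58 + 604.8 = 1392.87
L = 1360.56 / 1392.87 × 100 = 97.6803
Paasche component (current-period weights):
ΣP(Q2 2023)Q(Q2 2023) = 0.18×132 + 2.25×158 + 0.07×93 + 9.36×44 + 1.84×336 = 23.76 + 355.5 + 6.51 + 411.84 + 618.24 = 1415.85
ΣP(Q1 2023)Q(Q2 2023) = 0.23×132 + 1.70×158 + 0.09×93 + 11.91×44 + 1.92×336 = 30.36 + 268.6 + 8.37 + 524.04 + 645.12 = 1476.49
P = 1415.85 / 1476.49 × 100 = 95.8930
Fisher = √(L × P) = √(97.6803 × 95.8930) = 96.7825

96.78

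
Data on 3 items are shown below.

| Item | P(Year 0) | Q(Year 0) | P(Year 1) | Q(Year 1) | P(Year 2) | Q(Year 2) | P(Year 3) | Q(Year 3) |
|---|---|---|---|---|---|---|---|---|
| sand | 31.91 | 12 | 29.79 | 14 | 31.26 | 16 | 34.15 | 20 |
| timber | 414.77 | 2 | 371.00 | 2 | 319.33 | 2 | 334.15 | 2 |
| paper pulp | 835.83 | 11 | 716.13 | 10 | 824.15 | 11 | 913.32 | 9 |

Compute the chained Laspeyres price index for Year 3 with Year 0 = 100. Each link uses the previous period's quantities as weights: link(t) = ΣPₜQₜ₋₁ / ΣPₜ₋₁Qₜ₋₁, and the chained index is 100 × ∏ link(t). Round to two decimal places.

Link Year 0→Year 1:
ΣP(Year 1)Q(Year 0) = 29.79×12 + 371.00×2 + 716.13×11 = 357.48 + 742 + 7877.43 = 8976.91
ΣP(Year 0)Q(Year 0) = 31.91×12 + 414.77×2 + 835.83×11 = 382.92 + 829.54 + 9194.13 = 10406.59
link = 8976.91/10406.59 = 0.862618
Link Year 1→Year 2:
ΣP(Year 2)Q(Year 1) = 31.26×14 + 319.33×2 + 824.15×10 = 437.64 + 638.66 + 8241.5 = 9317.8
ΣP(Year 1)Q(Year 1) = 29.79×14 + 371.00×2 + 716.13×10 = 417.06 + 742 + 7161.3 = 8320.36
link = 9317.8/8320.36 = 1.119879
Link Year 2→Year 3:
ΣP(Year 3)Q(Year 2) = 34.15×16 + 334.15×2 + 913.32×11 = 546.4 + 668.3 + 10046.52 = 11261.22
ΣP(Year 2)Q(Year 2) = 31.26×16 + 319.33×2 + 824.15×11 = 500.16 + 638.66 + 9065.65 = 10204.47
link = 11261.22/10204.47 = 1.103558
Chained index = 100 × 0.862618 × 1.119879 × 1.103558 = 106.6067

106.61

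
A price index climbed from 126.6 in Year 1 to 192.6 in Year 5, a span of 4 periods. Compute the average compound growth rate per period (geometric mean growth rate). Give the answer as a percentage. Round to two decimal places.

Growth factor = (192.6/126.6)^(1/4) = (1.521327)^(1/4) = 1.110595
Growth rate = 1.110595 − 1 = 0.110595 = 11.0595%

11.06%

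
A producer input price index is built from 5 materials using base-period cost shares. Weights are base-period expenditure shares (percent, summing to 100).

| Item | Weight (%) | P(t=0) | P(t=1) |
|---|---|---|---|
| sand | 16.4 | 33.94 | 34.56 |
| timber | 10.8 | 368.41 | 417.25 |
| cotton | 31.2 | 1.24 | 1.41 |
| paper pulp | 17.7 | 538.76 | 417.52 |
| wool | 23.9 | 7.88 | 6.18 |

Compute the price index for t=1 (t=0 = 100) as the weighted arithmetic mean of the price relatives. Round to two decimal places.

96.87

sand: 16.4 × (34.56/33.94) = 16.4 × 1.018268 = 16.6996
timber: 10.8 × (417.25/368.41) = 10.8 × 1.132570 = 12.2318
cotton: 31.2 × (1.41/1.24) = 31.2 × 1.137097 = 35.4774
paper pulp: 17.7 × (417.52/538.76) = 17.7 × 0.774965 = 13.7169
wool: 23.9 × (6.18/7.88) = 23.9 × 0.784264 = 18.7439
Index = Σ wᵢ·(p₁ᵢ/p₀ᵢ) = 16.6996 + 12.2318 + 35.4774 + 13.7169 + 18.7439 = 96.8695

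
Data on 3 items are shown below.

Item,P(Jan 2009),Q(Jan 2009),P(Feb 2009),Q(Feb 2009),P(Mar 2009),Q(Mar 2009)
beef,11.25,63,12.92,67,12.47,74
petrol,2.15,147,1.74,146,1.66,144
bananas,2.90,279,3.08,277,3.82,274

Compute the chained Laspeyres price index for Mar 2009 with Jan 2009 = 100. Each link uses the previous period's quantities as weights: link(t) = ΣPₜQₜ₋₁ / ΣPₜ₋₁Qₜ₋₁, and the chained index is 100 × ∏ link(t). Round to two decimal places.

Link Jan 2009→Feb 2009:
ΣP(Feb 2009)Q(Jan 2009) = 12.92×63 + 1.74×147 + 3.08×279 = 813.96 + 255.78 + 859.32 = 1929.06
ΣP(Jan 2009)Q(Jan 2009) = 11.25×63 + 2.15×147 + 2.90×279 = 708.75 + 316.05 + 809.1 = 1833.9
link = 1929.06/1833.9 = 1.051889
Link Feb 2009→Mar 2009:
ΣP(Mar 2009)Q(Feb 2009) = 12.47×67 + 1.66×146 + 3.82×277 = 835.49 + 242.36 + 1058.14 = 2135.99
ΣP(Feb 2009)Q(Feb 2009) = 12.92×67 + 1.74×146 + 3.08×277 = 865.64 + 254.04 + 853.16 = 1972.84
link = 2135.99/1972.84 = 1.082698
Chained index = 100 × 1.051889 × 1.082698 = 113.8879

113.89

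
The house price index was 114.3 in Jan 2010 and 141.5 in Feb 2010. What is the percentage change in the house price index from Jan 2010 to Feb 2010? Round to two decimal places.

23.80%

Change = (141.5 − 114.3) / 114.3 × 100
       = 27.2 / 114.3 × 100 = 23.7970%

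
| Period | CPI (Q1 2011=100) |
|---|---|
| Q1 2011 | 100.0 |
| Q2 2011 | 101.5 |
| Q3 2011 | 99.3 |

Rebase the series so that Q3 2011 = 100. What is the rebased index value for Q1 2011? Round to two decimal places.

100.70

Rebased(Q1 2011) = 100.0 / 99.3 × 100 = 100.7049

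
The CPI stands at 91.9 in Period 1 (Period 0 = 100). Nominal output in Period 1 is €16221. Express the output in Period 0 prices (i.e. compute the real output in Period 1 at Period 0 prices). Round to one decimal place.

Real = Nominal ÷ (Index/100) = 16221 ÷ (91.9/100)
     = 16221 ÷ 0.919 = 17650.7073

17650.7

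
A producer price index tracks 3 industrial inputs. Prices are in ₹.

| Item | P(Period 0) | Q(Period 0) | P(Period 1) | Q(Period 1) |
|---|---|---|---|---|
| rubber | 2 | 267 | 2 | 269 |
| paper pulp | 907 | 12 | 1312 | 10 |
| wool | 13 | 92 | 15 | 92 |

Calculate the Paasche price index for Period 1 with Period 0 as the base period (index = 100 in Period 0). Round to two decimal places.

Paasche price index uses current-period quantities as weights.
ΣP(Period 1)·Q(Period 1) = 2×269 + 1312×10 + 15×92 = 538 + 13120 + 1380 = 15038
ΣP(Period 0)·Q(Period 1) = 2×269 + 907×10 + 13×92 = 538 + 9070 + 1196 = 10804
Index = 15038 / 10804 × 100 = 139.1892

139.19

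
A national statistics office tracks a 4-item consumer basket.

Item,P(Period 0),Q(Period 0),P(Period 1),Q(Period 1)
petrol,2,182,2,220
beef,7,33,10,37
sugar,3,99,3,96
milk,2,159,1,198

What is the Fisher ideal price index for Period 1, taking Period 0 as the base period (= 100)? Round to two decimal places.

94.37

Laspeyres component (base-period weights):
ΣP(Period 1)Q(Period 0) = 2×182 + 10×33 + 3×99 + 1×159 = 364 + 330 + 297 + 159 = 1150
ΣP(Period 0)Q(Period 0) = 2×182 + 7×33 + 3×99 + 2×159 = 364 + 231 + 297 + 318 = 1210
L = 1150 / 1210 × 100 = 95.0413
Paasche component (current-period weights):
ΣP(Period 1)Q(Period 1) = 2×220 + 10×37 + 3×96 + 1×198 = 440 + 370 + 288 + 198 = 1296
ΣP(Period 0)Q(Period 1) = 2×220 + 7×37 + 3×96 + 2×198 = 440 + 259 + 288 + 396 = 1383
P = 1296 / 1383 × 100 = 93.7093
Fisher = √(L × P) = √(95.0413 × 93.7093) = 94.3730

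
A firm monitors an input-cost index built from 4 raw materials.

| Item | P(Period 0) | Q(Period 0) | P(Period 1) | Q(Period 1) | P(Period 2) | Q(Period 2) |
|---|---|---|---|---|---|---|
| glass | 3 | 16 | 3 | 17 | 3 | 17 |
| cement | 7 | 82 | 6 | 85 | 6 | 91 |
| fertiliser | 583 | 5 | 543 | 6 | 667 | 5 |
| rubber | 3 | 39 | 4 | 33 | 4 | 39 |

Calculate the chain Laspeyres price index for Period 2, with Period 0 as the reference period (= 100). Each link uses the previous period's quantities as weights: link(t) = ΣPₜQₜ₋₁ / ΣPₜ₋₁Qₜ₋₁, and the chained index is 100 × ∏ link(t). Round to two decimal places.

Link Period 0→Period 1:
ΣP(Period 1)Q(Period 0) = 3×16 + 6×82 + 543×5 + 4×39 = 48 + 492 + 2715 + 156 = 3411
ΣP(Period 0)Q(Period 0) = 3×16 + 7×82 + 583×5 + 3×39 = 48 + 574 + 2915 + 117 = 3654
link = 3411/3654 = 0.933498
Link Period 1→Period 2:
ΣP(Period 2)Q(Period 1) = 3×17 + 6×85 + 667×6 + 4×33 = 51 + 510 + 4002 + 132 = 4695
ΣP(Period 1)Q(Period 1) = 3×17 + 6×85 + 543×6 + 4×33 = 51 + 510 + 3258 + 132 = 3951
link = 4695/3951 = 1.188307
Chained index = 100 × 0.933498 × 1.188307 = 110.9281

110.93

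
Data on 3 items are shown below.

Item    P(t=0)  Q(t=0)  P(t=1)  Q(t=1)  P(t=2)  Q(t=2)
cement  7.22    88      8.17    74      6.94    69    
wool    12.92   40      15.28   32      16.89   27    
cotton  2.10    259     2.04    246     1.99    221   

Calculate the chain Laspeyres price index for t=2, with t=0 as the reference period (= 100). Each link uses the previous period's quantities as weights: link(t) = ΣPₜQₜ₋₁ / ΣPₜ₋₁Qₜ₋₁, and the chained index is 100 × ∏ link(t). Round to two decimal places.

Link t=0→t=1:
ΣP(t=1)Q(t=0) = 8.17×88 + 15.28×40 + 2.04×259 = 718.96 + 611.2 + 528.36 = 1858.52
ΣP(t=0)Q(t=0) = 7.22×88 + 12.92×40 + 2.10×259 = 635.36 + 516.8 + 543.9 = 1696.06
link = 1858.52/1696.06 = 1.095787
Link t=1→t=2:
ΣP(t=2)Q(t=1) = 6.94×74 + 16.89×32 + 1.99×246 = 513.56 + 540.48 + 489.54 = 1543.58
ΣP(t=1)Q(t=1) = 8.17×74 + 15.28×32 + 2.04×246 = 604.58 + 488.96 + 501.84 = 1595.38
link = 1543.58/1595.38 = 0.967531
Chained index = 100 × 1.095787 × 0.967531 = 106.0208

106.02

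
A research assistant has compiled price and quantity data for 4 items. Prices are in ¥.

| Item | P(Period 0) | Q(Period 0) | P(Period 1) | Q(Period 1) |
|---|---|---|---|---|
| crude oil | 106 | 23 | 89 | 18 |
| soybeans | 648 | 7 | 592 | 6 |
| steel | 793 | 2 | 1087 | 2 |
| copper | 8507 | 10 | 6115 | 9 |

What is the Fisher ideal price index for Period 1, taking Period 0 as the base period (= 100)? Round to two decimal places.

Laspeyres component (base-period weights):
ΣP(Period 1)Q(Period 0) = 89×23 + 592×7 + 1087×2 + 6115×10 = 2047 + 4144 + 2174 + 61150 = 69515
ΣP(Period 0)Q(Period 0) = 106×23 + 648×7 + 793×2 + 8507×10 = 2438 + 4536 + 1586 + 85070 = 93630
L = 69515 / 93630 × 100 = 74.2444
Paasche component (current-period weights):
ΣP(Period 1)Q(Period 1) = 89×18 + 592×6 + 1087×2 + 6115×9 = 1602 + 3552 + 2174 + 55035 = 62363
ΣP(Period 0)Q(Period 1) = 106×18 + 648×6 + 793×2 + 8507×9 = 1908 + 3888 + 1586 + 76563 = 83945
P = 62363 / 83945 × 100 = 74.2903
Fisher = √(L × P) = √(74.2444 × 74.2903) = 74.2673

74.27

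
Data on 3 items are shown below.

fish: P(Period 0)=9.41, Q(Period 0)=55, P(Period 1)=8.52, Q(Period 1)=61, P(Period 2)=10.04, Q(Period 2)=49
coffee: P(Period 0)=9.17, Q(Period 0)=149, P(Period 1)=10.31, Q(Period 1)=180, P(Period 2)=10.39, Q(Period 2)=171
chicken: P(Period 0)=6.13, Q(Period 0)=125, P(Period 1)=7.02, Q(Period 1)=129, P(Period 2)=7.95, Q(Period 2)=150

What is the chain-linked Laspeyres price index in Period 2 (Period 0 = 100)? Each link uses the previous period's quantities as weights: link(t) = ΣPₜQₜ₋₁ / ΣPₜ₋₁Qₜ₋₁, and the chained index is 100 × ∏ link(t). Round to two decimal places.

Link Period 0→Period 1:
ΣP(Period 1)Q(Period 0) = 8.52×55 + 10.31×149 + 7.02×125 = 468.6 + 1536.19 + 877.5 = 2882.29
ΣP(Period 0)Q(Period 0) = 9.41×55 + 9.17×149 + 6.13×125 = 517.55 + 1366.33 + 766.25 = 2650.13
link = 2882.29/2650.13 = 1.087603
Link Period 1→Period 2:
ΣP(Period 2)Q(Period 1) = 10.04×61 + 10.39×180 + 7.95×129 = 612.44 + 1870.2 + 1025.55 = 3508.19
ΣP(Period 1)Q(Period 1) = 8.52×61 + 10.31×180 + 7.02×129 = 519.72 + 1855.8 + 905.58 = 3281.1
link = 3508.19/3281.1 = 1.069212
Chained index = 100 × 1.087603 × 1.069212 = 116.2878

116.29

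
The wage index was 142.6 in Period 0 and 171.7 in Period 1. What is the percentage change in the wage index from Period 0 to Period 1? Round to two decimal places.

20.41%

Change = (171.7 − 142.6) / 142.6 × 100
       = 29.1 / 142.6 × 100 = 20.4067%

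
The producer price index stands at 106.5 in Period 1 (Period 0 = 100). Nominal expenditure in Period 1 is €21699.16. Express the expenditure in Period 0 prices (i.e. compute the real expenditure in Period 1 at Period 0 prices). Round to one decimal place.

20374.8

Real = Nominal ÷ (Index/100) = 21699.16 ÷ (106.5/100)
     = 21699.16 ÷ 1.065 = 20374.7981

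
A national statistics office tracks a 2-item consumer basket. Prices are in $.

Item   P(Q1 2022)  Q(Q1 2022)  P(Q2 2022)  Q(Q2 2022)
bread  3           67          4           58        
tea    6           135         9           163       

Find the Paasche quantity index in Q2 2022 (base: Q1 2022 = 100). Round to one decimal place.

114.6

Paasche quantity index uses current-period prices as weights.
ΣP(Q2 2022)·Q(Q2 2022) = 4×58 + 9×163 = 232 + 1467 = 1699
ΣP(Q2 2022)·Q(Q1 2022) = 4×67 + 9×135 = 268 + 1215 = 1483
Index = 1699 / 1483 × 100 = 114.5651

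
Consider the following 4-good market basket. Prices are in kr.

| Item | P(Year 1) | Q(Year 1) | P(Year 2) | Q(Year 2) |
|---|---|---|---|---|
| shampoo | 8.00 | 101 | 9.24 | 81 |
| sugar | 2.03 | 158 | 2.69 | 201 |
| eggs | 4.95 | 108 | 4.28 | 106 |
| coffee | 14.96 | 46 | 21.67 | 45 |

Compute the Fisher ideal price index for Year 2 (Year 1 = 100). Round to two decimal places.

120.20

Laspeyres component (base-period weights):
ΣP(Year 2)Q(Year 1) = 9.24×101 + 2.69×158 + 4.28×108 + 21.67×46 = 933.24 + 425.02 + 462.24 + 996.82 = 2817.32
ΣP(Year 1)Q(Year 1) = 8.00×101 + 2.03×158 + 4.95×108 + 14.96×46 = 808 + 320.74 + 534.6 + 688.16 = 2351.5
L = 2817.32 / 2351.5 × 100 = 119.8095
Paasche component (current-period weights):
ΣP(Year 2)Q(Year 2) = 9.24×81 + 2.69×201 + 4.28×106 + 21.67×45 = 748.44 + 540.69 + 453.68 + 975.15 = 2717.96
ΣP(Year 1)Q(Year 2) = 8.00×81 + 2.03×201 + 4.95×106 + 14.96×45 = 648 + 408.03 + 524.7 + 673.2 = 2253.93
P = 2717.96 / 2253.93 × 100 = 120.5876
Fisher = √(L × P) = √(119.8095 × 120.5876) = 120.1979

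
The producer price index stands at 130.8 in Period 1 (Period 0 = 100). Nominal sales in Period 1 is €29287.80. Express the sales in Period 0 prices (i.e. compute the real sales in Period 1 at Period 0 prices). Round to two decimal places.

Real = Nominal ÷ (Index/100) = 29287.80 ÷ (130.8/100)
     = 29287.80 ÷ 1.308 = 22391.2844

22391.28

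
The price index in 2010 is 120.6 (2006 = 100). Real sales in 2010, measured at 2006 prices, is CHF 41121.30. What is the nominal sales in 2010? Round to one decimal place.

49592.3

Nominal = Real × (Index/100) = 41121.30 × (120.6/100)
        = 41121.30 × 1.206 = 49592.2878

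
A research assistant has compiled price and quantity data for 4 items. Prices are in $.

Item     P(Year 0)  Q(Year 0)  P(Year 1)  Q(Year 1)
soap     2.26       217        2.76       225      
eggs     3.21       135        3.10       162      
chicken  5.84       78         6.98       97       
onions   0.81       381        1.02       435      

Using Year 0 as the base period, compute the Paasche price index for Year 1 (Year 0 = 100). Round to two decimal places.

115.23

Paasche price index uses current-period quantities as weights.
ΣP(Year 1)·Q(Year 1) = 2.76×225 + 3.10×162 + 6.98×97 + 1.02×435 = 621 + 502.2 + 677.06 + 443.7 = 2243.96
ΣP(Year 0)·Q(Year 1) = 2.26×225 + 3.21×162 + 5.84×97 + 0.81×435 = 508.5 + 520.02 + 566.48 + 352.35 = 1947.35
Index = 2243.96 / 1947.35 × 100 = 115.2315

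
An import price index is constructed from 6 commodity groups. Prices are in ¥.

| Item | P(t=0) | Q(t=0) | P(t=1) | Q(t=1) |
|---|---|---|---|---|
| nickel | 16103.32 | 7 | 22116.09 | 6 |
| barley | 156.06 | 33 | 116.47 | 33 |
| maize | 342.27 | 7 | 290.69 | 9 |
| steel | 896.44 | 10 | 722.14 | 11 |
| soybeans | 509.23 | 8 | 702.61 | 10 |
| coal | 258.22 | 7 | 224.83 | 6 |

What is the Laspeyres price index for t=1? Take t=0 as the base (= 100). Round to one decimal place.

129.6

Laspeyres price index uses base-period quantities as weights.
ΣP(t=1)·Q(t=0) = 22116.09×7 + 116.47×33 + 290.69×7 + 722.14×10 + 702.61×8 + 224.83×7 = 154812.63 + 3843.51 + 2034.83 + 7221.4 + 5620.88 + 1573.81 = 175107.06
ΣP(t=0)·Q(t=0) = 16103.32×7 + 156.06×33 + 342.27×7 + 896.44×10 + 509.23×8 + 258.22×7 = 112723.24 + 5149.98 + 2395.89 + 8964.4 + 4073.84 + 1807.54 = 135114.89
Index = 175107.06 / 135114.89 × 100 = 129.5986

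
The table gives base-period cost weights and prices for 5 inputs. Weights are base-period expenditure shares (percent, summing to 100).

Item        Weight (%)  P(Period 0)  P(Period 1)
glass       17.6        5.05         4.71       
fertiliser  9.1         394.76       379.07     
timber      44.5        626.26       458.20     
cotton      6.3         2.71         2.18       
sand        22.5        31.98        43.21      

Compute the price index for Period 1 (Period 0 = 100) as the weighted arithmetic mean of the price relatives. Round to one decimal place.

93.2

glass: 17.6 × (4.71/5.05) = 17.6 × 0.932673 = 16.4150
fertiliser: 9.1 × (379.07/394.76) = 9.1 × 0.960254 = 8.7383
timber: 44.5 × (458.20/626.26) = 44.5 × 0.731645 = 32.5582
cotton: 6.3 × (2.18/2.71) = 6.3 × 0.804428 = 5.0679
sand: 22.5 × (43.21/31.98) = 22.5 × 1.351157 = 30.4010
Index = Σ wᵢ·(p₁ᵢ/p₀ᵢ) = 16.4150 + 8.7383 + 32.5582 + 5.0679 + 30.4010 = 93.1805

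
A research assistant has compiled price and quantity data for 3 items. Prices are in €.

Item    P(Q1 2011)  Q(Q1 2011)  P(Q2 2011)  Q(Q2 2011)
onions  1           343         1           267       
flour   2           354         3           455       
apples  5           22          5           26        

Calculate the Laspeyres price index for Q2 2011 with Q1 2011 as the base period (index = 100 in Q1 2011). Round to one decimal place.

Laspeyres price index uses base-period quantities as weights.
ΣP(Q2 2011)·Q(Q1 2011) = 1×343 + 3×354 + 5×22 = 343 + 1062 + 110 = 1515
ΣP(Q1 2011)·Q(Q1 2011) = 1×343 + 2×354 + 5×22 = 343 + 708 + 110 = 1161
Index = 1515 / 1161 × 100 = 130.4910

130.5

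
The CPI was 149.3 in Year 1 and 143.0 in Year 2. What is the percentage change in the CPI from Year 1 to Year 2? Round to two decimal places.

-4.22%

Change = (143.0 − 149.3) / 149.3 × 100
       = -6.3 / 149.3 × 100 = -4.2197%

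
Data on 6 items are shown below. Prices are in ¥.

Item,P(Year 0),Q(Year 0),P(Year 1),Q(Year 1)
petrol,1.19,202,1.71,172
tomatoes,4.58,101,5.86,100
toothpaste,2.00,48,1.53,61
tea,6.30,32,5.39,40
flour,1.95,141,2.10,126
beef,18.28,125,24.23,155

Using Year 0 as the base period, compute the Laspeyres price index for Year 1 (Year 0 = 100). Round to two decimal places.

Laspeyres price index uses base-period quantities as weights.
ΣP(Year 1)·Q(Year 0) = 1.71×202 + 5.86×101 + 1.53×48 + 5.39×32 + 2.10×141 + 24.23×125 = 345.42 + 591.86 + 73.44 + 172.48 + 296.1 + 3028.75 = 4508.05
ΣP(Year 0)·Q(Year 0) = 1.19×202 + 4.58×101 + 2.00×48 + 6.30×32 + 1.95×141 + 18.28×125 = 240.38 + 462.58 + 96 + 201.6 + 274.95 + 2285 = 3560.51
Index = 4508.05 / 3560.51 × 100 = 126.6125

126.61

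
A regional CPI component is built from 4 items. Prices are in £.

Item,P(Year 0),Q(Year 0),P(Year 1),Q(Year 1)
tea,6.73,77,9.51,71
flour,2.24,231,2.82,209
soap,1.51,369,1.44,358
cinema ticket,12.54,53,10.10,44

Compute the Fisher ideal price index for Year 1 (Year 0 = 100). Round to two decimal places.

108.84

Laspeyres component (base-period weights):
ΣP(Year 1)Q(Year 0) = 9.51×77 + 2.82×231 + 1.44×369 + 10.10×53 = 732.27 + 651.42 + 531.36 + 535.3 = 2450.35
ΣP(Year 0)Q(Year 0) = 6.73×77 + 2.24×231 + 1.51×369 + 12.54×53 = 518.21 + 517.44 + 557.19 + 664.62 = 2257.46
L = 2450.35 / 2257.46 × 100 = 108.5446
Paasche component (current-period weights):
ΣP(Year 1)Q(Year 1) = 9.51×71 + 2.82×209 + 1.44×358 + 10.10×44 = 675.21 + 589.38 + 515.52 + 444.4 = 2224.51
ΣP(Year 0)Q(Year 1) = 6.73×71 + 2.24×209 + 1.51×358 + 12.54×44 = 477.83 + 468.16 + 540.58 + 551.76 = 2038.33
P = 2224.51 / 2038.33 × 100 = 109.1339
Fisher = √(L × P) = √(108.5446 × 109.1339) = 108.8389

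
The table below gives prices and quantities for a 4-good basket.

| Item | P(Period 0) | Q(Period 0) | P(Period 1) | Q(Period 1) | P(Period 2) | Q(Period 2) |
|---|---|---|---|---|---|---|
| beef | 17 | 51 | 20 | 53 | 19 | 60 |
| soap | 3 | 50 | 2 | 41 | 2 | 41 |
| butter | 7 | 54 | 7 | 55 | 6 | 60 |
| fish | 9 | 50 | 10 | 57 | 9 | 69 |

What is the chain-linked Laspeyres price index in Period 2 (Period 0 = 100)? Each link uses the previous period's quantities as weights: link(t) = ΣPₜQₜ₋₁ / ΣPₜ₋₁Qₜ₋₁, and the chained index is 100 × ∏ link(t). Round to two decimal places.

Link Period 0→Period 1:
ΣP(Period 1)Q(Period 0) = 20×51 + 2×50 + 7×54 + 10×50 = 1020 + 100 + 378 + 500 = 1998
ΣP(Period 0)Q(Period 0) = 17×51 + 3×50 + 7×54 + 9×50 = 867 + 150 + 378 + 450 = 1845
link = 1998/1845 = 1.082927
Link Period 1→Period 2:
ΣP(Period 2)Q(Period 1) = 19×53 + 2×41 + 6×55 + 9×57 = 1007 + 82 + 330 + 513 = 1932
ΣP(Period 1)Q(Period 1) = 20×53 + 2×41 + 7×55 + 10×57 = 1060 + 82 + 385 + 570 = 2097
link = 1932/2097 = 0.921316
Chained index = 100 × 1.082927 × 0.921316 = 99.7718

99.77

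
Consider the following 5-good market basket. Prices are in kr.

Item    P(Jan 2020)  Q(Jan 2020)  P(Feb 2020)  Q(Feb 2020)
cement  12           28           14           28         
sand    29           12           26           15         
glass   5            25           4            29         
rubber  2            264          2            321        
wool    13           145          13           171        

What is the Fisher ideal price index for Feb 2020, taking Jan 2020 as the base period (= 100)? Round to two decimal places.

Laspeyres component (base-period weights):
ΣP(Feb 2020)Q(Jan 2020) = 14×28 + 26×12 + 4×25 + 2×264 + 13×145 = 392 + 312 + 100 + 528 + 1885 = 3217
ΣP(Jan 2020)Q(Jan 2020) = 12×28 + 29×12 + 5×25 + 2×264 + 13×145 = 336 + 348 + 125 + 528 + 1885 = 3222
L = 3217 / 3222 × 100 = 99.8448
Paasche component (current-period weights):
ΣP(Feb 2020)Q(Feb 2020) = 14×28 + 26×15 + 4×29 + 2×321 + 13×171 = 392 + 390 + 116 + 642 + 2223 = 3763
ΣP(Jan 2020)Q(Feb 2020) = 12×28 + 29×15 + 5×29 + 2×321 + 13×171 = 336 + 435 + 145 + 642 + 2223 = 3781
P = 3763 / 3781 × 100 = 99.5239
Fisher = √(L × P) = √(99.8448 × 99.5239) = 99.6842

99.68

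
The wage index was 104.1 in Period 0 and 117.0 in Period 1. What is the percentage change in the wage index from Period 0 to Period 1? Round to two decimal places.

Change = (117.0 − 104.1) / 104.1 × 100
       = 12.9 / 104.1 × 100 = 12.3919%

12.39%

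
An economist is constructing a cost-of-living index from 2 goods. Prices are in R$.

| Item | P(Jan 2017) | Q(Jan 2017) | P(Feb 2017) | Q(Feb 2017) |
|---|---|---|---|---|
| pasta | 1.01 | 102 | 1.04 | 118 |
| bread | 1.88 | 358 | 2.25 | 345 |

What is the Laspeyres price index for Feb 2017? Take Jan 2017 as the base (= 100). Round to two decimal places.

Laspeyres price index uses base-period quantities as weights.
ΣP(Feb 2017)·Q(Jan 2017) = 1.04×102 + 2.25×358 = 106.08 + 805.5 = 911.58
ΣP(Jan 2017)·Q(Jan 2017) = 1.01×102 + 1.88×358 = 103.02 + 673.04 = 776.06
Index = 911.58 / 776.06 × 100 = 117.4626

117.46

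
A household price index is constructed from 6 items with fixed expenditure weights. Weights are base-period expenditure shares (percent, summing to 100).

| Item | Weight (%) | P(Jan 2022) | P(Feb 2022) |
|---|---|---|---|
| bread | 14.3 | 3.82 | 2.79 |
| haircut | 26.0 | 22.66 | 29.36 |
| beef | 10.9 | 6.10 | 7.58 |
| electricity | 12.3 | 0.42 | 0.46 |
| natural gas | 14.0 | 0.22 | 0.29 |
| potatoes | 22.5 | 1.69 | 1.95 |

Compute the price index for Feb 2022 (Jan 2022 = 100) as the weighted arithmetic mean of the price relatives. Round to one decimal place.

115.6

bread: 14.3 × (2.79/3.82) = 14.3 × 0.730366 = 10.4442
haircut: 26.0 × (29.36/22.66) = 26.0 × 1.295675 = 33.6876
beef: 10.9 × (7.58/6.10) = 10.9 × 1.242623 = 13.5446
electricity: 12.3 × (0.46/0.42) = 12.3 × 1.095238 = 13.4714
natural gas: 14.0 × (0.29/0.22) = 14.0 × 1.318182 = 18.4545
potatoes: 22.5 × (1.95/1.69) = 22.5 × 1.153846 = 25.9615
Index = Σ wᵢ·(p₁ᵢ/p₀ᵢ) = 10.4442 + 33.6876 + 13.5446 + 13.4714 + 18.4545 + 25.9615 = 115.5639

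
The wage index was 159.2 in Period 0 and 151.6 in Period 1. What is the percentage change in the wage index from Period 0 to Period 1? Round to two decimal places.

Change = (151.6 − 159.2) / 159.2 × 100
       = -7.6 / 159.2 × 100 = -4.7739%

-4.77%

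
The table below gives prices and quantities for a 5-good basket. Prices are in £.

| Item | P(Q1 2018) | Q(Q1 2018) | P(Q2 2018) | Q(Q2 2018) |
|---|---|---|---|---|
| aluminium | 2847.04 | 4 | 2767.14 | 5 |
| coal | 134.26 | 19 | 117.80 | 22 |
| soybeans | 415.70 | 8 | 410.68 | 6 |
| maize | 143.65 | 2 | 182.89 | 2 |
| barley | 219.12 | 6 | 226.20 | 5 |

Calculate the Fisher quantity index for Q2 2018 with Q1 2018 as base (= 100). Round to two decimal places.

111.49

Laspeyres component (base-period weights):
ΣP(Q1 2018)Q(Q2 2018) = 2847.04×5 + 134.26×22 + 415.70×6 + 143.65×2 + 219.12×5 = 14235.2 + 2953.72 + 2494.2 + 287.3 + 1095.6 = 21066.02
ΣP(Q1 2018)Q(Q1 2018) = 2847.04×4 + 134.26×19 + 415.70×8 + 143.65×2 + 219.12×6 = 11388.16 + 2550.94 + 3325.6 + 287.3 + 1314.72 = 18866.72
L = 21066.02 / 18866.72 × 100 = 111.6570
Paasche component (current-period weights):
ΣP(Q2 2018)Q(Q2 2018) = 2767.14×5 + 117.80×22 + 410.68×6 + 182.89×2 + 226.20×5 = 13835.7 + 2591.6 + 2464.08 + 365.78 + 1131 = 20388.16
ΣP(Q2 2018)Q(Q1 2018) = 2767.14×4 + 117.80×19 + 410.68×8 + 182.89×2 + 226.20×6 = 11068.56 + 2238.2 + 3285.44 + 365.78 + 1357.2 = 18315.18
P = 20388.16 / 18315.18 × 100 = 111.3184
Fisher = √(L × P) = √(111.6570 × 111.3184) = 111.4876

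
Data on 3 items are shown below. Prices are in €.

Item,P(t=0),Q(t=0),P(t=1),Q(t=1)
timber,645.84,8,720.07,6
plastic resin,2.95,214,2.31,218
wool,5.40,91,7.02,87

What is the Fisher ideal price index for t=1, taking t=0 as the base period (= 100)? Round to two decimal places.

109.28

Laspeyres component (base-period weights):
ΣP(t=1)Q(t=0) = 720.07×8 + 2.31×214 + 7.02×91 = 5760.56 + 494.34 + 638.82 = 6893.72
ΣP(t=0)Q(t=0) = 645.84×8 + 2.95×214 + 5.40×91 = 5166.72 + 631.3 + 491.4 = 6289.42
L = 6893.72 / 6289.42 × 100 = 109.6082
Paasche component (current-period weights):
ΣP(t=1)Q(t=1) = 720.07×6 + 2.31×218 + 7.02×87 = 4320.42 + 503.58 + 610.74 = 5434.74
ΣP(t=0)Q(t=1) = 645.84×6 + 2.95×218 + 5.40×87 = 3875.04 + 643.1 + 469.8 = 4987.94
P = 5434.74 / 4987.94 × 100 = 108.9576
Fisher = √(L × P) = √(109.6082 × 108.9576) = 109.2824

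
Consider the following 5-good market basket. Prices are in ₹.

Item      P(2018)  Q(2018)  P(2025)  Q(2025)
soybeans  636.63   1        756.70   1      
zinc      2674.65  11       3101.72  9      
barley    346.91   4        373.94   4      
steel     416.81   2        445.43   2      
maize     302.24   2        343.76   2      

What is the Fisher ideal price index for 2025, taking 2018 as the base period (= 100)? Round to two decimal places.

115.35

Laspeyres component (base-period weights):
ΣP(2025)Q(2018) = 756.70×1 + 3101.72×11 + 373.94×4 + 445.43×2 + 343.76×2 = 756.7 + 34118.92 + 1495.76 + 890.86 + 687.52 = 37949.76
ΣP(2018)Q(2018) = 636.63×1 + 2674.65×11 + 346.91×4 + 416.81×2 + 302.24×2 = 636.63 + 29421.15 + 1387.64 + 833.62 + 604.48 = 32883.52
L = 37949.76 / 32883.52 × 100 = 115.4066
Paasche component (current-period weights):
ΣP(2025)Q(2025) = 756.70×1 + 3101.72×9 + 373.94×4 + 445.43×2 + 343.76×2 = 756.7 + 27915.48 + 1495.76 + 890.86 + 687.52 = 31746.32
ΣP(2018)Q(2025) = 636.63×1 + 2674.65×9 + 346.91×4 + 416.81×2 + 302.24×2 = 636.63 + 24071.85 + 1387.64 + 833.62 + 604.48 = 27534.22
P = 31746.32 / 27534.22 × 100 = 115.2977
Fisher = √(L × P) = √(115.4066 × 115.2977) = 115.3521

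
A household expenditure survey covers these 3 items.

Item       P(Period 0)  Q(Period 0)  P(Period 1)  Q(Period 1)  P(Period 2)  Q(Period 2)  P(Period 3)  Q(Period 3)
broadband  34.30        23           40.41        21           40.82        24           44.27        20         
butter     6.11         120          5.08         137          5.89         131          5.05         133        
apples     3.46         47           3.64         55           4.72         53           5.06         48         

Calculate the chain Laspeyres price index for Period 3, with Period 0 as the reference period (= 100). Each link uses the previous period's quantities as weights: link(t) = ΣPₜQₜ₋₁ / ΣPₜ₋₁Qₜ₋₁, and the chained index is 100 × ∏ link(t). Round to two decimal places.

111.40

Link Period 0→Period 1:
ΣP(Period 1)Q(Period 0) = 40.41×23 + 5.08×120 + 3.64×47 = 929.43 + 609.6 + 171.08 = 1710.11
ΣP(Period 0)Q(Period 0) = 34.30×23 + 6.11×120 + 3.46×47 = 788.9 + 733.2 + 162.62 = 1684.72
link = 1710.11/1684.72 = 1.015071
Link Period 1→Period 2:
ΣP(Period 2)Q(Period 1) = 40.82×21 + 5.89×137 + 4.72×55 = 857.22 + 806.93 + 259.6 = 1923.75
ΣP(Period 1)Q(Period 1) = 40.41×21 + 5.08×137 + 3.64×55 = 848.61 + 695.96 + 200.2 = 1744.77
link = 1923.75/1744.77 = 1.102581
Link Period 2→Period 3:
ΣP(Period 3)Q(Period 2) = 44.27×24 + 5.05×131 + 5.06×53 = 1062.48 + 661.55 + 268.18 = 1992.21
ΣP(Period 2)Q(Period 2) = 40.82×24 + 5.89×131 + 4.72×53 = 979.68 + 771.59 + 250.16 = 2001.43
link = 1992.21/2001.43 = 0.995393
Chained index = 100 × 1.015071 × 1.102581 × 0.995393 = 111.4042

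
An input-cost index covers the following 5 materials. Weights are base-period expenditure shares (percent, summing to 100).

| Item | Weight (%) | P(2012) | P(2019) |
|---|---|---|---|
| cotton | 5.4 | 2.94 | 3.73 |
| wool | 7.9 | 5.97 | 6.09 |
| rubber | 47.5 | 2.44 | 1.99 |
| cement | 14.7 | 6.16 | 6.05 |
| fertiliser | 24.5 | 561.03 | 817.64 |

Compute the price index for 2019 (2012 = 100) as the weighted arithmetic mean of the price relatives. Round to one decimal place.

cotton: 5.4 × (3.73/2.94) = 5.4 × 1.268707 = 6.8510
wool: 7.9 × (6.09/5.97) = 7.9 × 1.020101 = 8.0588
rubber: 47.5 × (1.99/2.44) = 47.5 × 0.815574 = 38.7398
cement: 14.7 × (6.05/6.16) = 14.7 × 0.982143 = 14.4375
fertiliser: 24.5 × (817.64/561.03) = 24.5 × 1.457391 = 35.7061
Index = Σ wᵢ·(p₁ᵢ/p₀ᵢ) = 6.8510 + 8.0588 + 38.7398 + 14.4375 + 35.7061 = 103.7931

103.8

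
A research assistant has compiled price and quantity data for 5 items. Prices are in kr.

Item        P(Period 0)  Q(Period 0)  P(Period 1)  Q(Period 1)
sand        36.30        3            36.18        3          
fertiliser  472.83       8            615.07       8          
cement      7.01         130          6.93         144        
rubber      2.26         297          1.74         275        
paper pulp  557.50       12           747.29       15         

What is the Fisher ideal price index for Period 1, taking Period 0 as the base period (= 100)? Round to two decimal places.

Laspeyres component (base-period weights):
ΣP(Period 1)Q(Period 0) = 36.18×3 + 615.07×8 + 6.93×130 + 1.74×297 + 747.29×12 = 108.54 + 4920.56 + 900.9 + 516.78 + 8967.48 = 15414.26
ΣP(Period 0)Q(Period 0) = 36.30×3 + 472.83×8 + 7.01×130 + 2.26×297 + 557.50×12 = 108.9 + 3782.64 + 911.3 + 671.22 + 6690 = 12164.06
L = 15414.26 / 12164.06 × 100 = 126.7197
Paasche component (current-period weights):
ΣP(Period 1)Q(Period 1) = 36.18×3 + 615.07×8 + 6.93×144 + 1.74×275 + 747.29×15 = 108.54 + 4920.56 + 997.92 + 478.5 + 11209.35 = 17714.87
ΣP(Period 0)Q(Period 1) = 36.30×3 + 472.83×8 + 7.01×144 + 2.26×275 + 557.50×15 = 108.9 + 3782.64 + 1009.44 + 621.5 + 8362.5 = 13884.98
P = 17714.87 / 13884.98 × 100 = 127.5830
Fisher = √(L × P) = √(126.7197 × 127.5830) = 127.1506

127.15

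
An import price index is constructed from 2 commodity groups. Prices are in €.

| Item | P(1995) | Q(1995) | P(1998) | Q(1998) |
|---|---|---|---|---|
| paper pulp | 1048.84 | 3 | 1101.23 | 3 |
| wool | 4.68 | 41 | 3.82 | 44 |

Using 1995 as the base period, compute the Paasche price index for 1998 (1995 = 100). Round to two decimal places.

Paasche price index uses current-period quantities as weights.
ΣP(1998)·Q(1998) = 1101.23×3 + 3.82×44 = 3303.69 + 168.08 = 3471.77
ΣP(1995)·Q(1998) = 1048.84×3 + 4.68×44 = 3146.52 + 205.92 = 3352.44
Index = 3471.77 / 3352.44 × 100 = 103.5595

103.56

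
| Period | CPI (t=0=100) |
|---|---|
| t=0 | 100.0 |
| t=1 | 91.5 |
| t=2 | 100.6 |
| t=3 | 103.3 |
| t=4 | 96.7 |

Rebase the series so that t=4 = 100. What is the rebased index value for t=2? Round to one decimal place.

Rebased(t=2) = 100.6 / 96.7 × 100 = 104.0331

104.0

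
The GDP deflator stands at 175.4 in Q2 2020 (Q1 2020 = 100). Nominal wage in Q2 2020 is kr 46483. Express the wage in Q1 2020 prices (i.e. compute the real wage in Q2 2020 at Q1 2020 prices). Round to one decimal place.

26501.1

Real = Nominal ÷ (Index/100) = 46483 ÷ (175.4/100)
     = 46483 ÷ 1.754 = 26501.1403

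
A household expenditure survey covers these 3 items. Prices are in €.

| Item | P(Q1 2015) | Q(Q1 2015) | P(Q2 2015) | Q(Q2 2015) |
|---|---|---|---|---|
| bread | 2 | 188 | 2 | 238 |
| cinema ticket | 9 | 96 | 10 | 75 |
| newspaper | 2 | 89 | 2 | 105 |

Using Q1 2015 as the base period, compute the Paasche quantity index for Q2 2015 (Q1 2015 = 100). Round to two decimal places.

Paasche quantity index uses current-period prices as weights.
ΣP(Q2 2015)·Q(Q2 2015) = 2×238 + 10×75 + 2×105 = 476 + 750 + 210 = 1436
ΣP(Q2 2015)·Q(Q1 2015) = 2×188 + 10×96 + 2×89 = 376 + 960 + 178 = 1514
Index = 1436 / 1514 × 100 = 94.8481

94.85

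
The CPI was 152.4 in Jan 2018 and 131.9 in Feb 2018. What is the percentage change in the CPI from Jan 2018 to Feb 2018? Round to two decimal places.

-13.45%

Change = (131.9 − 152.4) / 152.4 × 100
       = -20.5 / 152.4 × 100 = -13.4514%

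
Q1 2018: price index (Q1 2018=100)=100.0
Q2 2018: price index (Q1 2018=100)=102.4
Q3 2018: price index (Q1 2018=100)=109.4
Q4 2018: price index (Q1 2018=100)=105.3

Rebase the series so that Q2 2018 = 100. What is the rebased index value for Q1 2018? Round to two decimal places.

Rebased(Q1 2018) = 100.0 / 102.4 × 100 = 97.6562

97.66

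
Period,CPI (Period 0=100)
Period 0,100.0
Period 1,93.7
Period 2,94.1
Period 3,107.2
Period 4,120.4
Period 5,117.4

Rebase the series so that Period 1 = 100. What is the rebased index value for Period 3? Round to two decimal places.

114.41

Rebased(Period 3) = 107.2 / 93.7 × 100 = 114.4077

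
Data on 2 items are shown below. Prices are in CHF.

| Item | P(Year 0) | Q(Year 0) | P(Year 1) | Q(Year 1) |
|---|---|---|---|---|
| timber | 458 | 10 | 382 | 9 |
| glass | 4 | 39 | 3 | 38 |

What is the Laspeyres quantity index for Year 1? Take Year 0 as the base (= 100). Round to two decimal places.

90.24

Laspeyres quantity index uses base-period prices as weights.
ΣP(Year 0)·Q(Year 1) = 458×9 + 4×38 = 4122 + 152 = 4274
ΣP(Year 0)·Q(Year 0) = 458×10 + 4×39 = 4580 + 156 = 4736
Index = 4274 / 4736 × 100 = 90.2449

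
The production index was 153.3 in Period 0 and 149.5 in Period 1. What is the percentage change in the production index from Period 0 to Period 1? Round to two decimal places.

-2.48%

Change = (149.5 − 153.3) / 153.3 × 100
       = -3.8 / 153.3 × 100 = -2.4788%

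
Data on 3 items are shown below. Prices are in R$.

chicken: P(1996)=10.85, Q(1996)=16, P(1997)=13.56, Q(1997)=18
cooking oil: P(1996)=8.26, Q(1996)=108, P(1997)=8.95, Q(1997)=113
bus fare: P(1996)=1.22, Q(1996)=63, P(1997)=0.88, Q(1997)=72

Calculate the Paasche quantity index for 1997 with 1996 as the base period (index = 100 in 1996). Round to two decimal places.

Paasche quantity index uses current-period prices as weights.
ΣP(1997)·Q(1997) = 13.56×18 + 8.95×113 + 0.88×72 = 244.08 + 1011.35 + 63.36 = 1318.79
ΣP(1997)·Q(1996) = 13.56×16 + 8.95×108 + 0.88×63 = 216.96 + 966.6 + 55.44 = 1239
Index = 1318.79 / 1239 × 100 = 106.4399

106.44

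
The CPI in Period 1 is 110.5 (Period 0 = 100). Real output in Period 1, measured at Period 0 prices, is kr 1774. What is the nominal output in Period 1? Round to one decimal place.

Nominal = Real × (Index/100) = 1774 × (110.5/100)
        = 1774 × 1.105 = 1960.2700

1960.3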